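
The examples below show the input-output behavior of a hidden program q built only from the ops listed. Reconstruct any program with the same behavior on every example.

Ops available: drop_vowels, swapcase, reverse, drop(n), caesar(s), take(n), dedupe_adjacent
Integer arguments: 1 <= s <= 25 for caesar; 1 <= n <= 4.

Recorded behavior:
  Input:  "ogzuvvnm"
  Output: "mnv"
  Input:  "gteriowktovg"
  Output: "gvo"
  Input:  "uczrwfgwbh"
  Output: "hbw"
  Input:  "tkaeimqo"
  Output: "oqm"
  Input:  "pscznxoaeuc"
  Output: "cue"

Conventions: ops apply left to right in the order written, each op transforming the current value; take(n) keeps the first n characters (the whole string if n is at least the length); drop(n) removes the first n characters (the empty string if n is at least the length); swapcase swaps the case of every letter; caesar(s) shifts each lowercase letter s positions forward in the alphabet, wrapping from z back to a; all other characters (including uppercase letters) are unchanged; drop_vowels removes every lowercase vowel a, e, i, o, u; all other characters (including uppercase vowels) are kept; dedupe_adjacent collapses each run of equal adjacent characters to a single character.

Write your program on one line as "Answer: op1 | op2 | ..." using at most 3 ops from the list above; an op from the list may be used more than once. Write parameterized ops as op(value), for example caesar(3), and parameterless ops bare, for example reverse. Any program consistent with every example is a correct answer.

reverse | take(3)

Check, running the answer program on each example:
  "ogzuvvnm" -> "mnvvuzgo" -> "mnv"
  "gteriowktovg" -> "gvotkwoiretg" -> "gvo"
  "uczrwfgwbh" -> "hbwgfwrzcu" -> "hbw"
  "tkaeimqo" -> "oqmieakt" -> "oqm"
  "pscznxoaeuc" -> "cueaoxnzcsp" -> "cue"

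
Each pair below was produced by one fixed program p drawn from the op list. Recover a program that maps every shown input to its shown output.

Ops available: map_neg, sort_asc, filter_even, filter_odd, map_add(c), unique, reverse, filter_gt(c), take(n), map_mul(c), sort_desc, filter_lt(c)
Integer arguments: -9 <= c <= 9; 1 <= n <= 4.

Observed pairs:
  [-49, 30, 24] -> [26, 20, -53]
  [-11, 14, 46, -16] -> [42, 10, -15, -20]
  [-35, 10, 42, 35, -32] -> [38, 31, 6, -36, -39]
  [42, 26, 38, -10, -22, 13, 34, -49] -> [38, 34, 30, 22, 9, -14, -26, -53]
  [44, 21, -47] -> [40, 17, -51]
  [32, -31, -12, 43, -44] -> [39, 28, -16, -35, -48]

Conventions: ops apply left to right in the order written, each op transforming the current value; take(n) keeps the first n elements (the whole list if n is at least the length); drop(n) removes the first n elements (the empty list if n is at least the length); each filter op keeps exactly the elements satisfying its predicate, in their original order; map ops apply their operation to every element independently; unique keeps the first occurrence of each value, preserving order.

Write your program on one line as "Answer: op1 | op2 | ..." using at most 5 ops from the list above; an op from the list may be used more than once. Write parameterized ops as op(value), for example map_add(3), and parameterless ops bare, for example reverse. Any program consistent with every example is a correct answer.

reverse | map_add(1) | reverse | map_add(-5) | sort_desc

Check, running the answer program on each example:
  [-49, 30, 24] -> [24, 30, -49] -> [25, 31, -48] -> [-48, 31, 25] -> [-53, 26, 20] -> [26, 20, -53]
  [-11, 14, 46, -16] -> [-16, 46, 14, -11] -> [-15, 47, 15, -10] -> [-10, 15, 47, -15] -> [-15, 10, 42, -20] -> [42, 10, -15, -20]
  [-35, 10, 42, 35, -32] -> [-32, 35, 42, 10, -35] -> [-31, 36, 43, 11, -34] -> [-34, 11, 43, 36, -31] -> [-39, 6, 38, 31, -36] -> [38, 31, 6, -36, -39]
  [42, 26, 38, -10, -22, 13, 34, -49] -> [-49, 34, 13, -22, -10, 38, 26, 42] -> [-48, 35, 14, -21, -9, 39, 27, 43] -> [43, 27, 39, -9, -21, 14, 35, -48] -> [38, 22, 34, -14, -26, 9, 30, -53] -> [38, 34, 30, 22, 9, -14, -26, -53]
  [44, 21, -47] -> [-47, 21, 44] -> [-46, 22, 45] -> [45, 22, -46] -> [40, 17, -51] -> [40, 17, -51]
  [32, -31, -12, 43, -44] -> [-44, 43, -12, -31, 32] -> [-43, 44, -11, -30, 33] -> [33, -30, -11, 44, -43] -> [28, -35, -16, 39, -48] -> [39, 28, -16, -35, -48]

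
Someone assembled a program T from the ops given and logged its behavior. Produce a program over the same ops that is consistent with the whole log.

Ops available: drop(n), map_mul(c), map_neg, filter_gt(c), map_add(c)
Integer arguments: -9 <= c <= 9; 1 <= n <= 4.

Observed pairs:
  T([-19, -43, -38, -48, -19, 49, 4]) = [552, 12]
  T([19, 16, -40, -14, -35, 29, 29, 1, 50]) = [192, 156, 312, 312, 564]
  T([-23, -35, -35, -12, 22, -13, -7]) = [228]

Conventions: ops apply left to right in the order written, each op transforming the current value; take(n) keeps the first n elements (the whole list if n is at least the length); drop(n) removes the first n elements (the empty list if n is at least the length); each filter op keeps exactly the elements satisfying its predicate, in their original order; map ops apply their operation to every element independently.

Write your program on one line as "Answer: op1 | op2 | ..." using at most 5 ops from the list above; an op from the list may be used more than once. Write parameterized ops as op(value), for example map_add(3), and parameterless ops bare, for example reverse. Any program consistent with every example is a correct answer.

map_add(-3) | map_mul(-2) | map_mul(-6) | filter_gt(5)

Check, running the answer program on each example:
  [-19, -43, -38, -48, -19, 49, 4] -> [-22, -46, -41, -51, -22, 46, 1] -> [44, 92, 82, 102, 44, -92, -2] -> [-264, -552, -492, -612, -264, 552, 12] -> [552, 12]
  [19, 16, -40, -14, -35, 29, 29, 1, 50] -> [16, 13, -43, -17, -38, 26, 26, -2, 47] -> [-32, -26, 86, 34, 76, -52, -52, 4, -94] -> [192, 156, -516, -204, -456, 312, 312, -24, 564] -> [192, 156, 312, 312, 564]
  [-23, -35, -35, -12, 22, -13, -7] -> [-26, -38, -38, -15, 19, -16, -10] -> [52, 76, 76, 30, -38, 32, 20] -> [-312, -456, -456, -180, 228, -192, -120] -> [228]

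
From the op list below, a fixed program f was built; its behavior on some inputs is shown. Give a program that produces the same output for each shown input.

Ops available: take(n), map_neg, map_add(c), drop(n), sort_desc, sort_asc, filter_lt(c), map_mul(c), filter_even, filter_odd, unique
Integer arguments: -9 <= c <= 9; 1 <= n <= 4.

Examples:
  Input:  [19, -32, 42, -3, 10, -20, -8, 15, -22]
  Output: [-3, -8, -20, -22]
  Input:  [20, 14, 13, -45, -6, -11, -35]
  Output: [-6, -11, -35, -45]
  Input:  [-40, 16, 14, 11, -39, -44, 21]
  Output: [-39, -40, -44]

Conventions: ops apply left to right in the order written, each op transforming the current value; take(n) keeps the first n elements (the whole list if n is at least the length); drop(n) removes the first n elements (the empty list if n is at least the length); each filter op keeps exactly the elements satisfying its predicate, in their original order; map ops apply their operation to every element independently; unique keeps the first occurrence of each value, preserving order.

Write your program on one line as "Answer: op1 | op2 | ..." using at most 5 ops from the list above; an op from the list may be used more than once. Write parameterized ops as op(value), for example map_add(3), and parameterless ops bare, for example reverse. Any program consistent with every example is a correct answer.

sort_desc | drop(3) | filter_lt(6) | take(4)

Check, running the answer program on each example:
  [19, -32, 42, -3, 10, -20, -8, 15, -22] -> [42, 19, 15, 10, -3, -8, -20, -22, -32] -> [10, -3, -8, -20, -22, -32] -> [-3, -8, -20, -22, -32] -> [-3, -8, -20, -22]
  [20, 14, 13, -45, -6, -11, -35] -> [20, 14, 13, -6, -11, -35, -45] -> [-6, -11, -35, -45] -> [-6, -11, -35, -45] -> [-6, -11, -35, -45]
  [-40, 16, 14, 11, -39, -44, 21] -> [21, 16, 14, 11, -39, -40, -44] -> [11, -39, -40, -44] -> [-39, -40, -44] -> [-39, -40, -44]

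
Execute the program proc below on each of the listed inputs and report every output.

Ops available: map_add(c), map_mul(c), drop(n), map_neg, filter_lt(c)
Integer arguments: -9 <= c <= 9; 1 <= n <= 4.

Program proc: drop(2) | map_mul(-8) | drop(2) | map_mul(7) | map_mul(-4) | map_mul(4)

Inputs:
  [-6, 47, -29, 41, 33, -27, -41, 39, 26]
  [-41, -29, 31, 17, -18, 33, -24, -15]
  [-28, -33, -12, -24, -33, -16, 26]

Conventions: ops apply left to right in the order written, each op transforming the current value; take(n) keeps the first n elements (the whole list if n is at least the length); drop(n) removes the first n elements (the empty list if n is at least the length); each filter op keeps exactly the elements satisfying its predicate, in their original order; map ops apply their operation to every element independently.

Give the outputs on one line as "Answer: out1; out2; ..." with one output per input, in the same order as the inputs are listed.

[29568, -24192, -36736, 34944, 23296]; [-16128, 29568, -21504, -13440]; [-29568, -14336, 23296]

Execution, op by op:
  [-6, 47, -29, 41, 33, -27, -41, 39, 26] -> [-29, 41, 33, -27, -41, 39, 26] -> [232, -328, -264, 216, 328, -312, -208] -> [-264, 216, 328, -312, -208] -> [-1848, 1512, 2296, -2184, -1456] -> [7392, -6048, -9184, 8736, 5824] -> [29568, -24192, -36736, 34944, 23296]
  [-41, -29, 31, 17, -18, 33, -24, -15] -> [31, 17, -18, 33, -24, -15] -> [-248, -136, 144, -264, 192, 120] -> [144, -264, 192, 120] -> [1008, -1848, 1344, 840] -> [-4032, 7392, -5376, -3360] -> [-16128, 29568, -21504, -13440]
  [-28, -33, -12, -24, -33, -16, 26] -> [-12, -24, -33, -16, 26] -> [96, 192, 264, 128, -208] -> [264, 128, -208] -> [1848, 896, -1456] -> [-7392, -3584, 5824] -> [-29568, -14336, 23296]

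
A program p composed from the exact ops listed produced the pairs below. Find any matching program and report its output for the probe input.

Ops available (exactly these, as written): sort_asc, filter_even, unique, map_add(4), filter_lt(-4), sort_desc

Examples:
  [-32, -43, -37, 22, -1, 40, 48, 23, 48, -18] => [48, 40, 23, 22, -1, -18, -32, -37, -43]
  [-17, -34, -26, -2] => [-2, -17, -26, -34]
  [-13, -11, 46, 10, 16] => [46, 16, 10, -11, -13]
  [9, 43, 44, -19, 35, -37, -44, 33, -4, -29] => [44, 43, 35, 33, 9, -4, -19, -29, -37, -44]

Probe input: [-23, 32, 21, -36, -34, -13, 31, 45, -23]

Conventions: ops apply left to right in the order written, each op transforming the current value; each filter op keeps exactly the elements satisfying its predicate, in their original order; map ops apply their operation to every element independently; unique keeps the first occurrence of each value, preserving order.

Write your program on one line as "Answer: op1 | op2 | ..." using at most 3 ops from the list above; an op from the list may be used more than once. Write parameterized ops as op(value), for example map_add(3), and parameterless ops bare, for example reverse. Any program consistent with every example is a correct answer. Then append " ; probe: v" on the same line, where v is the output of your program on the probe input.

sort_asc | unique | sort_desc ; probe: [45, 32, 31, 21, -13, -23, -34, -36]

Check, running the answer program on each example:
  [-32, -43, -37, 22, -1, 40, 48, 23, 48, -18] -> [-43, -37, -32, -18, -1, 22, 23, 40, 48, 48] -> [-43, -37, -32, -18, -1, 22, 23, 40, 48] -> [48, 40, 23, 22, -1, -18, -32, -37, -43]
  [-17, -34, -26, -2] -> [-34, -26, -17, -2] -> [-34, -26, -17, -2] -> [-2, -17, -26, -34]
  [-13, -11, 46, 10, 16] -> [-13, -11, 10, 16, 46] -> [-13, -11, 10, 16, 46] -> [46, 16, 10, -11, -13]
  [9, 43, 44, -19, 35, -37, -44, 33, -4, -29] -> [-44, -37, -29, -19, -4, 9, 33, 35, 43, 44] -> [-44, -37, -29, -19, -4, 9, 33, 35, 43, 44] -> [44, 43, 35, 33, 9, -4, -19, -29, -37, -44]
  probe: [-23, 32, 21, -36, -34, -13, 31, 45, -23] -> [-36, -34, -23, -23, -13, 21, 31, 32, 45] -> [-36, -34, -23, -13, 21, 31, 32, 45] -> [45, 32, 31, 21, -13, -23, -34, -36]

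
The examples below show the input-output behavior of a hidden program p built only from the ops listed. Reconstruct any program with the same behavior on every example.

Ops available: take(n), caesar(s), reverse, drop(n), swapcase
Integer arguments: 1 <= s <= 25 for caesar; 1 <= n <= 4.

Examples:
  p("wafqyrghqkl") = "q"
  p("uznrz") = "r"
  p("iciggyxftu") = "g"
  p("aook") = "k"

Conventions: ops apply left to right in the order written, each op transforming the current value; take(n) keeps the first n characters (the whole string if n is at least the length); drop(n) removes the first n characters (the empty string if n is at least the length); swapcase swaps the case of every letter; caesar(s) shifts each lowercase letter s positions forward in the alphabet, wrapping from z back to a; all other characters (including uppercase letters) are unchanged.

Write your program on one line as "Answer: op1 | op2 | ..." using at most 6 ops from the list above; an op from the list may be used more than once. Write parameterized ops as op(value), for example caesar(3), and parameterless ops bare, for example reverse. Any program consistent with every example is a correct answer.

swapcase | take(4) | reverse | swapcase | take(1)

Check, running the answer program on each example:
  "wafqyrghqkl" -> "WAFQYRGHQKL" -> "WAFQ" -> "QFAW" -> "qfaw" -> "q"
  "uznrz" -> "UZNRZ" -> "UZNR" -> "RNZU" -> "rnzu" -> "r"
  "iciggyxftu" -> "ICIGGYXFTU" -> "ICIG" -> "GICI" -> "gici" -> "g"
  "aook" -> "AOOK" -> "AOOK" -> "KOOA" -> "kooa" -> "k"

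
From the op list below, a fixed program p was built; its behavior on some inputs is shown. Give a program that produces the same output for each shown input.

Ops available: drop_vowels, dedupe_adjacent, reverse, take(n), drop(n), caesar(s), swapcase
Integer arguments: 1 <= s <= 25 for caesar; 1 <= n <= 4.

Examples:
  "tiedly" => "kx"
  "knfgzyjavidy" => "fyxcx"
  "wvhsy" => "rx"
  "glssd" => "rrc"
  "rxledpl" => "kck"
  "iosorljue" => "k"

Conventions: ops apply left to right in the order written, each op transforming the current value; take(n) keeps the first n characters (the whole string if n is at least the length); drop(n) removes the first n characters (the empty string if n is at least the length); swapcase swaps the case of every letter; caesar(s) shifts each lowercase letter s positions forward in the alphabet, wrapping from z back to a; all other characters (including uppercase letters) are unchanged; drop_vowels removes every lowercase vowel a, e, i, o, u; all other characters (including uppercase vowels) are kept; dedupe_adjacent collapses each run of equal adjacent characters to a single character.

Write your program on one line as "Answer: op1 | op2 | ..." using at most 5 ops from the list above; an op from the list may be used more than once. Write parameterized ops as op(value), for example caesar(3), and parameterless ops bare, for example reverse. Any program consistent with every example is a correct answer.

drop_vowels | caesar(25) | drop_vowels | drop(2)

Check, running the answer program on each example:
  "tiedly" -> "tdly" -> "sckx" -> "sckx" -> "kx"
  "knfgzyjavidy" -> "knfgzyjvdy" -> "jmefyxiucx" -> "jmfyxcx" -> "fyxcx"
  "wvhsy" -> "wvhsy" -> "vugrx" -> "vgrx" -> "rx"
  "glssd" -> "glssd" -> "fkrrc" -> "fkrrc" -> "rrc"
  "rxledpl" -> "rxldpl" -> "qwkcok" -> "qwkck" -> "kck"
  "iosorljue" -> "srlj" -> "rqki" -> "rqk" -> "k"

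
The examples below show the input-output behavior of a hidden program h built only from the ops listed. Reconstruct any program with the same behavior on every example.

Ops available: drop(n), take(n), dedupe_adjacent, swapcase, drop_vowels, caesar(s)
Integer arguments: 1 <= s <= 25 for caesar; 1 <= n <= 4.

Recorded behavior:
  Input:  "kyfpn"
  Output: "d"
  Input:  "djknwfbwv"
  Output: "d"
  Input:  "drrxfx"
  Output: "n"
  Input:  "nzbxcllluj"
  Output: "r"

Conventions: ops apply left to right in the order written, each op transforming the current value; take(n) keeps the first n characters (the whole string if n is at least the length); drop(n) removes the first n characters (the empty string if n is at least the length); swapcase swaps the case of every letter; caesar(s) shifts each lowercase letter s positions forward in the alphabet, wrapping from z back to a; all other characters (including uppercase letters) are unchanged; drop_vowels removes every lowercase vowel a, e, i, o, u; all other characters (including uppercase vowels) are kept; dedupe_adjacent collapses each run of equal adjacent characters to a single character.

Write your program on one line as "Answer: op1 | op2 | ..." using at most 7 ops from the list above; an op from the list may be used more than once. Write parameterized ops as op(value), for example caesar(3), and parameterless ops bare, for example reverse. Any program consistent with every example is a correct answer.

caesar(16) | dedupe_adjacent | drop_vowels | drop(1) | take(2) | drop(1)

Check, running the answer program on each example:
  "kyfpn" -> "aovfd" -> "aovfd" -> "vfd" -> "fd" -> "fd" -> "d"
  "djknwfbwv" -> "tzadmvrml" -> "tzadmvrml" -> "tzdmvrml" -> "zdmvrml" -> "zd" -> "d"
  "drrxfx" -> "thhnvn" -> "thnvn" -> "thnvn" -> "hnvn" -> "hn" -> "n"
  "nzbxcllluj" -> "dprnsbbbkz" -> "dprnsbkz" -> "dprnsbkz" -> "prnsbkz" -> "pr" -> "r"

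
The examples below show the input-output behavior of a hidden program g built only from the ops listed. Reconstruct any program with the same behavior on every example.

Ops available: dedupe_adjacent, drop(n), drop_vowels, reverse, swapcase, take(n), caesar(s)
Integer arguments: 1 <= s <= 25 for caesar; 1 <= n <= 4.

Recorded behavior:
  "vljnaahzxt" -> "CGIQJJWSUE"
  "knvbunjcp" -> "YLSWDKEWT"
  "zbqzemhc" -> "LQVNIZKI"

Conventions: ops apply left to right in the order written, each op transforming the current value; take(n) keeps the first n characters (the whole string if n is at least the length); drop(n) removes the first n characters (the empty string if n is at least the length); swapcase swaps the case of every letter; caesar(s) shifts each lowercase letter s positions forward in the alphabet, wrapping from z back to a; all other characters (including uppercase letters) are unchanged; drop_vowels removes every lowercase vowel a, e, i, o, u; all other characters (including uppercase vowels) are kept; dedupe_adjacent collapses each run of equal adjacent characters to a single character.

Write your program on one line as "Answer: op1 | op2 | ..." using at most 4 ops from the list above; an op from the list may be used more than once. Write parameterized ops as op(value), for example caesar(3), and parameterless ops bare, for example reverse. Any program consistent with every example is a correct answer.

caesar(9) | swapcase | reverse

Check, running the answer program on each example:
  "vljnaahzxt" -> "euswjjqigc" -> "EUSWJJQIGC" -> "CGIQJJWSUE"
  "knvbunjcp" -> "twekdwsly" -> "TWEKDWSLY" -> "YLSWDKEWT"
  "zbqzemhc" -> "ikzinvql" -> "IKZINVQL" -> "LQVNIZKI"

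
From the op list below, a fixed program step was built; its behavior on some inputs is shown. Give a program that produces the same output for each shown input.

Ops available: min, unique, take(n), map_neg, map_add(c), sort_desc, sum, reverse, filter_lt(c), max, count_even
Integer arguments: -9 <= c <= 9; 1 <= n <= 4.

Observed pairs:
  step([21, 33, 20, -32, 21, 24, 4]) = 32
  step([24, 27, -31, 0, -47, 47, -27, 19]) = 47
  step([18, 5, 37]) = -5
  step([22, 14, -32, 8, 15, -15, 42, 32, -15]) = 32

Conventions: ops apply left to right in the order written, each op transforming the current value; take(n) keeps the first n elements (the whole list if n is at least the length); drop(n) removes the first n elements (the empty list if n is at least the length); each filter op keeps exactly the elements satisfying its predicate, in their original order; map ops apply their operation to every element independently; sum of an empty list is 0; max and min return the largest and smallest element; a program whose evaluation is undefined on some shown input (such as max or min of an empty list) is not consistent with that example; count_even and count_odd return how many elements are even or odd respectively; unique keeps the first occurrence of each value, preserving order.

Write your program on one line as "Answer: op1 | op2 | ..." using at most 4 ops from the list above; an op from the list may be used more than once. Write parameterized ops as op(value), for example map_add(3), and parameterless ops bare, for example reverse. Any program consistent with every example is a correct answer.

unique | map_neg | sort_desc | max

Check, running the answer program on each example:
  [21, 33, 20, -32, 21, 24, 4] -> [21, 33, 20, -32, 24, 4] -> [-21, -33, -20, 32, -24, -4] -> [32, -4, -20, -21, -24, -33] -> 32
  [24, 27, -31, 0, -47, 47, -27, 19] -> [24, 27, -31, 0, -47, 47, -27, 19] -> [-24, -27, 31, 0, 47, -47, 27, -19] -> [47, 31, 27, 0, -19, -24, -27, -47] -> 47
  [18, 5, 37] -> [18, 5, 37] -> [-18, -5, -37] -> [-5, -18, -37] -> -5
  [22, 14, -32, 8, 15, -15, 42, 32, -15] -> [22, 14, -32, 8, 15, -15, 42, 32] -> [-22, -14, 32, -8, -15, 15, -42, -32] -> [32, 15, -8, -14, -15, -22, -32, -42] -> 32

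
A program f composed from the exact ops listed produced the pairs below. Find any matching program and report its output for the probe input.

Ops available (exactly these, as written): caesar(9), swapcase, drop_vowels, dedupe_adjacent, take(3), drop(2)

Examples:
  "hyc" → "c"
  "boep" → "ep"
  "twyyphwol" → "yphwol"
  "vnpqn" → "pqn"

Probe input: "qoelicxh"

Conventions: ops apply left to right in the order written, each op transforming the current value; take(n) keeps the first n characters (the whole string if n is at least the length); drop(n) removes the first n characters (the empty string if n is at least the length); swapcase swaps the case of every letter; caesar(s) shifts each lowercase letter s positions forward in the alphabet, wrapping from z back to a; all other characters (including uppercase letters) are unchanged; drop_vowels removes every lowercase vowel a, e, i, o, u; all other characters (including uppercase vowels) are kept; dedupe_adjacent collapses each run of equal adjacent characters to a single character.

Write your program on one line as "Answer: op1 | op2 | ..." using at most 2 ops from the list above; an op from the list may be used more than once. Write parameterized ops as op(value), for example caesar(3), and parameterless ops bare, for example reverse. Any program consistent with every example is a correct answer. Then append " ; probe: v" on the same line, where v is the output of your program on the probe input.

dedupe_adjacent | drop(2) ; probe: "elicxh"

Check, running the answer program on each example:
  "hyc" -> "hyc" -> "c"
  "boep" -> "boep" -> "ep"
  "twyyphwol" -> "twyphwol" -> "yphwol"
  "vnpqn" -> "vnpqn" -> "pqn"
  probe: "qoelicxh" -> "qoelicxh" -> "elicxh"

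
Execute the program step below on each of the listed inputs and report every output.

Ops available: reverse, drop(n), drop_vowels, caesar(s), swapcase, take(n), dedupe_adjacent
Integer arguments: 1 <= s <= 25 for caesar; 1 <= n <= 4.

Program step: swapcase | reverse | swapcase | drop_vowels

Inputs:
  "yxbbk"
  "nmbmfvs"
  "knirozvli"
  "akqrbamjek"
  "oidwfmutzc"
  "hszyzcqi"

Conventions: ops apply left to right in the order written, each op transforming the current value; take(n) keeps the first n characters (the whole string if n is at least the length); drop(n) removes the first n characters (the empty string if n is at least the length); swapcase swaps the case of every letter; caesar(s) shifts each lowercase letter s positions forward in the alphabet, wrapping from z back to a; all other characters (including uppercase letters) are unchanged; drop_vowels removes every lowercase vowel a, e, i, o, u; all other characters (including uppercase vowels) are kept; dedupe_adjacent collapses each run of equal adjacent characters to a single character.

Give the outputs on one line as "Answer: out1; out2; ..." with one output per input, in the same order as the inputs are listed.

Execution, op by op:
  "yxbbk" -> "YXBBK" -> "KBBXY" -> "kbbxy" -> "kbbxy"
  "nmbmfvs" -> "NMBMFVS" -> "SVFMBMN" -> "svfmbmn" -> "svfmbmn"
  "knirozvli" -> "KNIROZVLI" -> "ILVZORINK" -> "ilvzorink" -> "lvzrnk"
  "akqrbamjek" -> "AKQRBAMJEK" -> "KEJMABRQKA" -> "kejmabrqka" -> "kjmbrqk"
  "oidwfmutzc" -> "OIDWFMUTZC" -> "CZTUMFWDIO" -> "cztumfwdio" -> "cztmfwd"
  "hszyzcqi" -> "HSZYZCQI" -> "IQCZYZSH" -> "iqczyzsh" -> "qczyzsh"

"kbbxy"; "svfmbmn"; "lvzrnk"; "kjmbrqk"; "cztmfwd"; "qczyzsh"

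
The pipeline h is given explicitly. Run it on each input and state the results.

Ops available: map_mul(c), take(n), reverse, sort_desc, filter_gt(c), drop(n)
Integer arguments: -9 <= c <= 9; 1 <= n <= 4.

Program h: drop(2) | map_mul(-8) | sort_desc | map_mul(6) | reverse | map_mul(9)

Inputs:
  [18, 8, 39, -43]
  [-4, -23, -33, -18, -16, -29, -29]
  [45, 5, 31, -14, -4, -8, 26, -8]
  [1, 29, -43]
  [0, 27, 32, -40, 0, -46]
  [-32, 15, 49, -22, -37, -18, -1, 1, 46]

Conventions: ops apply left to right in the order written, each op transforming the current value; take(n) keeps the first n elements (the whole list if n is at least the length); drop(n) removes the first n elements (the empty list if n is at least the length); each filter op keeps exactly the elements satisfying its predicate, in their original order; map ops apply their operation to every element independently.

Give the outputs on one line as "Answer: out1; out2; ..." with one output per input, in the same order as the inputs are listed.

[-16848, 18576]; [6912, 7776, 12528, 12528, 14256]; [-13392, -11232, 1728, 3456, 3456, 6048]; [18576]; [-13824, 0, 17280, 19872]; [-21168, -19872, -432, 432, 7776, 9504, 15984]

Execution, op by op:
  [18, 8, 39, -43] -> [39, -43] -> [-312, 344] -> [344, -312] -> [2064, -1872] -> [-1872, 2064] -> [-16848, 18576]
  [-4, -23, -33, -18, -16, -29, -29] -> [-33, -18, -16, -29, -29] -> [264, 144, 128, 232, 232] -> [264, 232, 232, 144, 128] -> [1584, 1392, 1392, 864, 768] -> [768, 864, 1392, 1392, 1584] -> [6912, 7776, 12528, 12528, 14256]
  [45, 5, 31, -14, -4, -8, 26, -8] -> [31, -14, -4, -8, 26, -8] -> [-248, 112, 32, 64, -208, 64] -> [112, 64, 64, 32, -208, -248] -> [672, 384, 384, 192, -1248, -1488] -> [-1488, -1248, 192, 384, 384, 672] -> [-13392, -11232, 1728, 3456, 3456, 6048]
  [1, 29, -43] -> [-43] -> [344] -> [344] -> [2064] -> [2064] -> [18576]
  [0, 27, 32, -40, 0, -46] -> [32, -40, 0, -46] -> [-256, 320, 0, 368] -> [368, 320, 0, -256] -> [2208, 1920, 0, -1536] -> [-1536, 0, 1920, 2208] -> [-13824, 0, 17280, 19872]
  [-32, 15, 49, -22, -37, -18, -1, 1, 46] -> [49, -22, -37, -18, -1, 1, 46] -> [-392, 176, 296, 144, 8, -8, -368] -> [296, 176, 144, 8, -8, -368, -392] -> [1776, 1056, 864, 48, -48, -2208, -2352] -> [-2352, -2208, -48, 48, 864, 1056, 1776] -> [-21168, -19872, -432, 432, 7776, 9504, 15984]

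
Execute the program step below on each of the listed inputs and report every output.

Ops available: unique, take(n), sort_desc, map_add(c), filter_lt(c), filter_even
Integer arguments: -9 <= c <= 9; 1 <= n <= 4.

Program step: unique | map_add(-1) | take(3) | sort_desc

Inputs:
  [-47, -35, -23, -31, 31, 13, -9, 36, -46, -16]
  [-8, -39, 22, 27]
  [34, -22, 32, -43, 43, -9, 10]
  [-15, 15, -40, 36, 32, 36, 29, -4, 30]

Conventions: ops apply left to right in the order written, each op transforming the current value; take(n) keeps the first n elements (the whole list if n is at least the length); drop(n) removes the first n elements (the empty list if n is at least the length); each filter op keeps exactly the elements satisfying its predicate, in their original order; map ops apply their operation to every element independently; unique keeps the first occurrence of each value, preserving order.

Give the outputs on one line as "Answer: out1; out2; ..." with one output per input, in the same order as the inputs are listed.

[-24, -36, -48]; [21, -9, -40]; [33, 31, -23]; [14, -16, -41]

Execution, op by op:
  [-47, -35, -23, -31, 31, 13, -9, 36, -46, -16] -> [-47, -35, -23, -31, 31, 13, -9, 36, -46, -16] -> [-48, -36, -24, -32, 30, 12, -10, 35, -47, -17] -> [-48, -36, -24] -> [-24, -36, -48]
  [-8, -39, 22, 27] -> [-8, -39, 22, 27] -> [-9, -40, 21, 26] -> [-9, -40, 21] -> [21, -9, -40]
  [34, -22, 32, -43, 43, -9, 10] -> [34, -22, 32, -43, 43, -9, 10] -> [33, -23, 31, -44, 42, -10, 9] -> [33, -23, 31] -> [33, 31, -23]
  [-15, 15, -40, 36, 32, 36, 29, -4, 30] -> [-15, 15, -40, 36, 32, 29, -4, 30] -> [-16, 14, -41, 35, 31, 28, -5, 29] -> [-16, 14, -41] -> [14, -16, -41]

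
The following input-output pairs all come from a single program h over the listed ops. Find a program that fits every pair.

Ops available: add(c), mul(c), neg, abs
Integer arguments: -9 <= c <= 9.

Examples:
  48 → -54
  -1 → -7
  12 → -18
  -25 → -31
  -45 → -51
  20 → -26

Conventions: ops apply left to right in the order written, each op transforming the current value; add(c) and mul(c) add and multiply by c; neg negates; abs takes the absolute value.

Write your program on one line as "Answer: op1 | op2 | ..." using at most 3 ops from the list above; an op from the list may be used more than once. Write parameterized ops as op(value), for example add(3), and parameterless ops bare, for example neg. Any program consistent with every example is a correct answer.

abs | add(6) | neg

Check, running the answer program on each example:
  48 -> 48 -> 54 -> -54
  -1 -> 1 -> 7 -> -7
  12 -> 12 -> 18 -> -18
  -25 -> 25 -> 31 -> -31
  -45 -> 45 -> 51 -> -51
  20 -> 20 -> 26 -> -26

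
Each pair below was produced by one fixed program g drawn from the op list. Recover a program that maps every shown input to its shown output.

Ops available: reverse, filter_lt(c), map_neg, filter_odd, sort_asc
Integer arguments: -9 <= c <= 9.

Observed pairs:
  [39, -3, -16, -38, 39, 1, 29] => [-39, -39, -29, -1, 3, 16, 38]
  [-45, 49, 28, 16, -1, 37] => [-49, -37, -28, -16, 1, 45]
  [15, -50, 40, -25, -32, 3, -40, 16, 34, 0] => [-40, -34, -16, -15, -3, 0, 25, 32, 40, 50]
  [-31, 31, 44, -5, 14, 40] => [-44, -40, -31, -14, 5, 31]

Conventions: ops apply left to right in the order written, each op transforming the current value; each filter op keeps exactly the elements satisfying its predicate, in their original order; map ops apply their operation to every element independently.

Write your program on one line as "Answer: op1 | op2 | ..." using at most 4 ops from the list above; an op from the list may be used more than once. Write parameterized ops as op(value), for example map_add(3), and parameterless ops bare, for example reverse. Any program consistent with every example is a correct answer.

reverse | map_neg | reverse | sort_asc

Check, running the answer program on each example:
  [39, -3, -16, -38, 39, 1, 29] -> [29, 1, 39, -38, -16, -3, 39] -> [-29, -1, -39, 38, 16, 3, -39] -> [-39, 3, 16, 38, -39, -1, -29] -> [-39, -39, -29, -1, 3, 16, 38]
  [-45, 49, 28, 16, -1, 37] -> [37, -1, 16, 28, 49, -45] -> [-37, 1, -16, -28, -49, 45] -> [45, -49, -28, -16, 1, -37] -> [-49, -37, -28, -16, 1, 45]
  [15, -50, 40, -25, -32, 3, -40, 16, 34, 0] -> [0, 34, 16, -40, 3, -32, -25, 40, -50, 15] -> [0, -34, -16, 40, -3, 32, 25, -40, 50, -15] -> [-15, 50, -40, 25, 32, -3, 40, -16, -34, 0] -> [-40, -34, -16, -15, -3, 0, 25, 32, 40, 50]
  [-31, 31, 44, -5, 14, 40] -> [40, 14, -5, 44, 31, -31] -> [-40, -14, 5, -44, -31, 31] -> [31, -31, -44, 5, -14, -40] -> [-44, -40, -31, -14, 5, 31]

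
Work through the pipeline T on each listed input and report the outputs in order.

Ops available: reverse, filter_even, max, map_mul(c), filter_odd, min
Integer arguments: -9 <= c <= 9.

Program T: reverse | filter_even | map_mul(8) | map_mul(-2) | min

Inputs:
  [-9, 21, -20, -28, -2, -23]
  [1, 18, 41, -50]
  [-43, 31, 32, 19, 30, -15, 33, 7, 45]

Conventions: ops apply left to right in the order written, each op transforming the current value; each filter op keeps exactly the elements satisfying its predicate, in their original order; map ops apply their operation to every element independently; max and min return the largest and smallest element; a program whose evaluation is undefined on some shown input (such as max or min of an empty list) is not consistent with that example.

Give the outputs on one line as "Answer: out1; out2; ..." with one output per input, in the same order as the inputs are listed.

Execution, op by op:
  [-9, 21, -20, -28, -2, -23] -> [-23, -2, -28, -20, 21, -9] -> [-2, -28, -20] -> [-16, -224, -160] -> [32, 448, 320] -> 32
  [1, 18, 41, -50] -> [-50, 41, 18, 1] -> [-50, 18] -> [-400, 144] -> [800, -288] -> -288
  [-43, 31, 32, 19, 30, -15, 33, 7, 45] -> [45, 7, 33, -15, 30, 19, 32, 31, -43] -> [30, 32] -> [240, 256] -> [-480, -512] -> -512

32; -288; -512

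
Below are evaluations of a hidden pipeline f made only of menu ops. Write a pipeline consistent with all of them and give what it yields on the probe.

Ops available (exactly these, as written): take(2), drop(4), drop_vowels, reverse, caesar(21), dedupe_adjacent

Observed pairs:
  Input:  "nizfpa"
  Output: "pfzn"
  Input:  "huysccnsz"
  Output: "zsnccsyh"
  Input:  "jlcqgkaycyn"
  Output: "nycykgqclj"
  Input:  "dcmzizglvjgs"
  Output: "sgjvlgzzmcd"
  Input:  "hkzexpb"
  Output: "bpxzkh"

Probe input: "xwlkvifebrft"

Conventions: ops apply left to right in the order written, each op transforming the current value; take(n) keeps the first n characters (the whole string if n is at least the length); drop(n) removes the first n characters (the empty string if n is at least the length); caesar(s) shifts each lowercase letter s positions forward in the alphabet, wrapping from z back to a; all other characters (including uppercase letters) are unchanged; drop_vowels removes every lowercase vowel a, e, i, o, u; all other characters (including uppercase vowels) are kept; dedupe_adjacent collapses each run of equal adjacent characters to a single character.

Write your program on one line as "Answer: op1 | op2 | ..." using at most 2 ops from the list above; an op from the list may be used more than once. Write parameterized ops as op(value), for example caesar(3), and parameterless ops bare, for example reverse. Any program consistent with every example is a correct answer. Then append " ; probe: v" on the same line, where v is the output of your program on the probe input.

reverse | drop_vowels ; probe: "tfrbfvklwx"

Check, running the answer program on each example:
  "nizfpa" -> "apfzin" -> "pfzn"
  "huysccnsz" -> "zsnccsyuh" -> "zsnccsyh"
  "jlcqgkaycyn" -> "nycyakgqclj" -> "nycykgqclj"
  "dcmzizglvjgs" -> "sgjvlgzizmcd" -> "sgjvlgzzmcd"
  "hkzexpb" -> "bpxezkh" -> "bpxzkh"
  probe: "xwlkvifebrft" -> "tfrbefivklwx" -> "tfrbfvklwx"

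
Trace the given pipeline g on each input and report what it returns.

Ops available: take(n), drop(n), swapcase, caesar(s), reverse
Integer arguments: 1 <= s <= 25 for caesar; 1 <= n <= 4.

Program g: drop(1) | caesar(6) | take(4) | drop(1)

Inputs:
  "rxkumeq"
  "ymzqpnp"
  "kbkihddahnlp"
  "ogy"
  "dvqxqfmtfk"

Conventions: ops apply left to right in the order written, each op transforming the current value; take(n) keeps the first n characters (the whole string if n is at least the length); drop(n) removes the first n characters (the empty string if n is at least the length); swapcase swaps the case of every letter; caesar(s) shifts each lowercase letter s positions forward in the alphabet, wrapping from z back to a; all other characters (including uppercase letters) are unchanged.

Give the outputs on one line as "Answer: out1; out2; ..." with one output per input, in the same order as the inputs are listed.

Execution, op by op:
  "rxkumeq" -> "xkumeq" -> "dqaskw" -> "dqas" -> "qas"
  "ymzqpnp" -> "mzqpnp" -> "sfwvtv" -> "sfwv" -> "fwv"
  "kbkihddahnlp" -> "bkihddahnlp" -> "hqonjjgntrv" -> "hqon" -> "qon"
  "ogy" -> "gy" -> "me" -> "me" -> "e"
  "dvqxqfmtfk" -> "vqxqfmtfk" -> "bwdwlszlq" -> "bwdw" -> "wdw"

"qas"; "fwv"; "qon"; "e"; "wdw"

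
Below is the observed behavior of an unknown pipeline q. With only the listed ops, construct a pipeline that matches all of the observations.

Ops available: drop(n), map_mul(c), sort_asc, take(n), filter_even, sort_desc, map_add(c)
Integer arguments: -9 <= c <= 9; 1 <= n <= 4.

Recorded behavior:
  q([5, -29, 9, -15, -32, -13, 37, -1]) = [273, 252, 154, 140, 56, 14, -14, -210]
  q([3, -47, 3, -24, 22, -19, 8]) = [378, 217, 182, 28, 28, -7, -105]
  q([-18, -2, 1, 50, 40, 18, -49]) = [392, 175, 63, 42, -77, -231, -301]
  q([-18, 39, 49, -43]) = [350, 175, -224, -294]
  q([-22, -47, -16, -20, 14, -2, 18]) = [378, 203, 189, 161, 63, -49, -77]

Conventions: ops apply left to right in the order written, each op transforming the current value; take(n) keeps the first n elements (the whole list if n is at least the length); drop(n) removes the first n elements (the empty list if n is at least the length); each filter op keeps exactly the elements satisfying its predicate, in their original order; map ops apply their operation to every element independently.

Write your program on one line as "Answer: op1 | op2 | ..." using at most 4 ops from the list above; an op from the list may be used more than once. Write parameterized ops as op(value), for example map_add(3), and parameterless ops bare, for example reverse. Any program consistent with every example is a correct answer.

map_add(-7) | map_mul(-7) | sort_desc

Check, running the answer program on each example:
  [5, -29, 9, -15, -32, -13, 37, -1] -> [-2, -36, 2, -22, -39, -20, 30, -8] -> [14, 252, -14, 154, 273, 140, -210, 56] -> [273, 252, 154, 140, 56, 14, -14, -210]
  [3, -47, 3, -24, 22, -19, 8] -> [-4, -54, -4, -31, 15, -26, 1] -> [28, 378, 28, 217, -105, 182, -7] -> [378, 217, 182, 28, 28, -7, -105]
  [-18, -2, 1, 50, 40, 18, -49] -> [-25, -9, -6, 43, 33, 11, -56] -> [175, 63, 42, -301, -231, -77, 392] -> [392, 175, 63, 42, -77, -231, -301]
  [-18, 39, 49, -43] -> [-25, 32, 42, -50] -> [175, -224, -294, 350] -> [350, 175, -224, -294]
  [-22, -47, -16, -20, 14, -2, 18] -> [-29, -54, -23, -27, 7, -9, 11] -> [203, 378, 161, 189, -49, 63, -77] -> [378, 203, 189, 161, 63, -49, -77]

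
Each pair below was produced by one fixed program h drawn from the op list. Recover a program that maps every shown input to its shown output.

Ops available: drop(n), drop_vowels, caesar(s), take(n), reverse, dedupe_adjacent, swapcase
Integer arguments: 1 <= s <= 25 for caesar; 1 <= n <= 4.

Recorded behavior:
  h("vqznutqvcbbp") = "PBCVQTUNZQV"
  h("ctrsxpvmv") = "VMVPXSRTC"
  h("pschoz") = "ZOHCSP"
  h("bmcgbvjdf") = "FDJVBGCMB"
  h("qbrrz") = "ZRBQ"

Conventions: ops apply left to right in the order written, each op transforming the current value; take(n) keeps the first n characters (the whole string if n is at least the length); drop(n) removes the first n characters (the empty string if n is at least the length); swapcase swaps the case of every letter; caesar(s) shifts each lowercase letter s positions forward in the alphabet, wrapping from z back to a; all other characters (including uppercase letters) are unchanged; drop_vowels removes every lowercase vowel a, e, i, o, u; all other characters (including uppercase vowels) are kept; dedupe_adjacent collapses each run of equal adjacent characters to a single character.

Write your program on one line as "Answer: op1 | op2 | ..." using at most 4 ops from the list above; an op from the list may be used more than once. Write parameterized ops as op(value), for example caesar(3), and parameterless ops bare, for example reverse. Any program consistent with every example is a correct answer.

reverse | swapcase | dedupe_adjacent

Check, running the answer program on each example:
  "vqznutqvcbbp" -> "pbbcvqtunzqv" -> "PBBCVQTUNZQV" -> "PBCVQTUNZQV"
  "ctrsxpvmv" -> "vmvpxsrtc" -> "VMVPXSRTC" -> "VMVPXSRTC"
  "pschoz" -> "zohcsp" -> "ZOHCSP" -> "ZOHCSP"
  "bmcgbvjdf" -> "fdjvbgcmb" -> "FDJVBGCMB" -> "FDJVBGCMB"
  "qbrrz" -> "zrrbq" -> "ZRRBQ" -> "ZRBQ"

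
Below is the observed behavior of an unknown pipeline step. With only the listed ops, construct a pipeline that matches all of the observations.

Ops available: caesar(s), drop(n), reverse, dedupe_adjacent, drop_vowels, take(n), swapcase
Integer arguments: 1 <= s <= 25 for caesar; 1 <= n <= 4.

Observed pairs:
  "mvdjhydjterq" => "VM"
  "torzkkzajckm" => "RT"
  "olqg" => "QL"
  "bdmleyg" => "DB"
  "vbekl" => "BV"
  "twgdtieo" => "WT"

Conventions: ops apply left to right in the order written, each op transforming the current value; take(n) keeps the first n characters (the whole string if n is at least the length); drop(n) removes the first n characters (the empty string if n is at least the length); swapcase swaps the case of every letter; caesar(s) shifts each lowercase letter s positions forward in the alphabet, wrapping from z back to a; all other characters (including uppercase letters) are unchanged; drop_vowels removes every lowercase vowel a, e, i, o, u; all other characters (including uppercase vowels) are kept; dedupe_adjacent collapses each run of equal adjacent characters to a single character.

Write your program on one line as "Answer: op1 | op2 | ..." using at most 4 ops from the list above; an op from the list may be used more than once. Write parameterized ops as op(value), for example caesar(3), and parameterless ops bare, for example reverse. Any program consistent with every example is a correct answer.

drop_vowels | take(2) | reverse | swapcase

Check, running the answer program on each example:
  "mvdjhydjterq" -> "mvdjhydjtrq" -> "mv" -> "vm" -> "VM"
  "torzkkzajckm" -> "trzkkzjckm" -> "tr" -> "rt" -> "RT"
  "olqg" -> "lqg" -> "lq" -> "ql" -> "QL"
  "bdmleyg" -> "bdmlyg" -> "bd" -> "db" -> "DB"
  "vbekl" -> "vbkl" -> "vb" -> "bv" -> "BV"
  "twgdtieo" -> "twgdt" -> "tw" -> "wt" -> "WT"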